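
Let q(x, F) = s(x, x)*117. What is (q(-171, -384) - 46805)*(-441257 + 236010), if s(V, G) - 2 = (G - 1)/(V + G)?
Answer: 181383136557/19 ≈ 9.5465e+9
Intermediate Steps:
s(V, G) = 2 + (-1 + G)/(G + V) (s(V, G) = 2 + (G - 1)/(V + G) = 2 + (-1 + G)/(G + V))
q(x, F) = 117*(-1 + 5*x)/(2*x) (q(x, F) = ((-1 + 2*x + 3*x)/(x + x))*117 = ((-1 + 5*x)/((2*x)))*117 = ((1/(2*x))*(-1 + 5*x))*117 = ((-1 + 5*x)/(2*x))*117 = 117*(-1 + 5*x)/(2*x))
(q(-171, -384) - 46805)*(-441257 + 236010) = ((117/2)*(-1 + 5*(-171))/(-171) - 46805)*(-441257 + 236010) = ((117/2)*(-1/171)*(-1 - 855) - 46805)*(-205247) = ((117/2)*(-1/171)*(-856) - 46805)*(-205247) = (5564/19 - 46805)*(-205247) = -883731/19*(-205247) = 181383136557/19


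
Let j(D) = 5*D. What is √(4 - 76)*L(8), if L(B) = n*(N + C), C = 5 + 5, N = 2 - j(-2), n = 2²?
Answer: 528*I*√2 ≈ 746.71*I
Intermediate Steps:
n = 4
N = 12 (N = 2 - 5*(-2) = 2 - 1*(-10) = 2 + 10 = 12)
C = 10
L(B) = 88 (L(B) = 4*(12 + 10) = 4*22 = 88)
√(4 - 76)*L(8) = √(4 - 76)*88 = √(-72)*88 = (6*I*√2)*88 = 528*I*√2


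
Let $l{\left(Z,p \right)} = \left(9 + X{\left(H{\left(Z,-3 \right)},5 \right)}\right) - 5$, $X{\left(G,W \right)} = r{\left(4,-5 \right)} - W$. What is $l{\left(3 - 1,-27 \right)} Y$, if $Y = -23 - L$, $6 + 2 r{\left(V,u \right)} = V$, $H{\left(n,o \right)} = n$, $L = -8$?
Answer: $30$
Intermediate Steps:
$r{\left(V,u \right)} = -3 + \frac{V}{2}$
$X{\left(G,W \right)} = -1 - W$ ($X{\left(G,W \right)} = \left(-3 + \frac{1}{2} \cdot 4\right) - W = \left(-3 + 2\right) - W = -1 - W$)
$l{\left(Z,p \right)} = -2$ ($l{\left(Z,p \right)} = \left(9 - 6\right) - 5 = 3 - 5 = -2$)
$Y = -15$ ($Y = -23 - -8 = -23 + 8 = -15$)
$l{\left(3 - 1,-27 \right)} Y = \left(-2\right) \left(-15\right) = 30$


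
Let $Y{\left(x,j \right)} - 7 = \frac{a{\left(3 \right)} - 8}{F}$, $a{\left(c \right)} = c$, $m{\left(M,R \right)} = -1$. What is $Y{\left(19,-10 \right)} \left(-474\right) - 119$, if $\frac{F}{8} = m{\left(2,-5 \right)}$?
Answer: $- \frac{14933}{4} \approx -3733.3$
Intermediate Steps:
$F = -8$ ($F = 8 \left(-1\right) = -8$)
$Y{\left(x,j \right)} = \frac{61}{8}$ ($Y{\left(x,j \right)} = 7 + \frac{3 - 8}{-8} = 7 - - \frac{5}{8} = 7 + \frac{5}{8} = \frac{61}{8}$)
$Y{\left(19,-10 \right)} \left(-474\right) - 119 = \frac{61}{8} \left(-474\right) - 119 = - \frac{14457}{4} - 119 = - \frac{14933}{4}$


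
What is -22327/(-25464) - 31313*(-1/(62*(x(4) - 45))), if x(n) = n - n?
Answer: -122510317/11840760 ≈ -10.346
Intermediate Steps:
x(n) = 0
-22327/(-25464) - 31313*(-1/(62*(x(4) - 45))) = -22327/(-25464) - 31313*(-1/(62*(0 - 45))) = -22327*(-1/25464) - 31313/((-45*(-62))) = 22327/25464 - 31313/2790 = -122510317/11840760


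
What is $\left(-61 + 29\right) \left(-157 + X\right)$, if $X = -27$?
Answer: $5888$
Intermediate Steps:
$\left(-61 + 29\right) \left(-157 + X\right) = \left(-61 + 29\right) \left(-157 - 27\right) = \left(-32\right) \left(-184\right) = 5888$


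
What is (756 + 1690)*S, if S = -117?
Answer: -286182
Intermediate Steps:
(756 + 1690)*S = (756 + 1690)*(-117) = 2446*(-117) = -286182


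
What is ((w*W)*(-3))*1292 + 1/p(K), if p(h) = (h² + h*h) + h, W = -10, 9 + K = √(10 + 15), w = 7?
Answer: 7596961/28 ≈ 2.7132e+5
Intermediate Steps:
K = -4 (K = -9 + √(10 + 15) = -9 + √25 = -9 + 5 = -4)
p(h) = h + 2*h² (p(h) = (h² + h²) + h = 2*h² + h = h + 2*h²)
((w*W)*(-3))*1292 + 1/p(K) = ((7*(-10))*(-3))*1292 + 1/(-4*(1 + 2*(-4))) = -70*(-3)*1292 + 1/(-4*(1 - 8)) = 210*1292 + 1/(-4*(-7)) = 271320 + 1/28 = 7596961/28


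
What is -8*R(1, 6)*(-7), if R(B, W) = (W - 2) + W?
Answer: 560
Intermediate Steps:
R(B, W) = -2 + 2*W (R(B, W) = (-2 + W) + W = -2 + 2*W)
-8*R(1, 6)*(-7) = -8*(-2 + 2*6)*(-7) = -8*(-2 + 12)*(-7) = -8*10*(-7) = -80*(-7) = 560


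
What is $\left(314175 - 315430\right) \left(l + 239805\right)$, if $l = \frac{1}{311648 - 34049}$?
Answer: $- \frac{83544883385980}{277599} \approx -3.0096 \cdot 10^{8}$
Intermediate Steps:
$l = \frac{1}{277599} \approx 3.6023 \cdot 10^{-6}$
$\left(314175 - 315430\right) \left(l + 239805\right) = \left(314175 - 315430\right) \left(\frac{1}{277599} + 239805\right) = \left(-1255\right) \frac{66569628196}{277599} = - \frac{83544883385980}{277599}$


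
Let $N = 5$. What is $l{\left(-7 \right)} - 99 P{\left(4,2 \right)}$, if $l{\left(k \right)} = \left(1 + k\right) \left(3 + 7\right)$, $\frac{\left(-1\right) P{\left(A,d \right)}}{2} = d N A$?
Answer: $7860$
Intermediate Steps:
$P{\left(A,d \right)} = - 10 A d$ ($P{\left(A,d \right)} = - 2 d 5 A = - 2 \cdot 5 d A = - 2 \cdot 5 A d = - 10 A d$)
$l{\left(k \right)} = 10 + 10 k$ ($l{\left(k \right)} = \left(1 + k\right) 10 = 10 + 10 k$)
$l{\left(-7 \right)} - 99 P{\left(4,2 \right)} = \left(10 + 10 \left(-7\right)\right) - 99 \left(\left(-10\right) 4 \cdot 2\right) = \left(10 - 70\right) - -7920 = -60 + 7920 = 7860$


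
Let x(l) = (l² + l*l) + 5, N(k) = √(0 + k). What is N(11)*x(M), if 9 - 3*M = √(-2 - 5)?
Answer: 193*√11/9 - 4*I*√77 ≈ 71.123 - 35.1*I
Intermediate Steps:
N(k) = √k
M = 3 - I*√7/3 (M = 3 - √(-2 - 5)/3 = 3 - I*√7/3 ≈ 3.0 - 0.88192*I)
x(l) = 5 + 2*l² (x(l) = (l² + l²) + 5 = 2*l² + 5 = 5 + 2*l²)
N(11)*x(M) = √11*(5 + 2*(3 - I*√7/3)²)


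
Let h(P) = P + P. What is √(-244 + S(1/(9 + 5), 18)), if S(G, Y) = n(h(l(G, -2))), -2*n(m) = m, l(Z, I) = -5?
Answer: I*√239 ≈ 15.46*I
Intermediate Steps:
h(P) = 2*P
n(m) = -m/2
S(G, Y) = 5 (S(G, Y) = -(-5) = -½*(-10) = 5)
√(-244 + S(1/(9 + 5), 18)) = √(-244 + 5) = √(-239) = I*√239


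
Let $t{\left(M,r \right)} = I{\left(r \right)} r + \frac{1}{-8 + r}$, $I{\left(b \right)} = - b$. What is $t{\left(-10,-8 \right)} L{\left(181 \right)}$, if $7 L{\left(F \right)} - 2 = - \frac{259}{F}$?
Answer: $- \frac{105575}{20272} \approx -5.2079$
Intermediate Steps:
$L{\left(F \right)} = \frac{2}{7} - \frac{37}{F}$ ($L{\left(F \right)} = \frac{2}{7} + \frac{\left(-259\right) \frac{1}{F}}{7} = \frac{2}{7} - \frac{37}{F}$)
$t{\left(M,r \right)} = \frac{1}{-8 + r} - r^{2}$ ($t{\left(M,r \right)} = - r r + \frac{1}{-8 + r} = - r^{2} + \frac{1}{-8 + r} = \frac{1}{-8 + r} - r^{2}$)
$t{\left(-10,-8 \right)} L{\left(181 \right)} = \frac{1 - \left(-8\right)^{3} + 8 \left(-8\right)^{2}}{-8 - 8} \left(\frac{2}{7} - \frac{37}{181}\right) = \frac{1 - -512 + 8 \cdot 64}{-16} \left(\frac{2}{7} - \frac{37}{181}\right) = - \frac{1 + 512 + 512}{16} \left(\frac{2}{7} - \frac{37}{181}\right) = \left(- \frac{1}{16}\right) 1025 \cdot \frac{103}{1267} = \left(- \frac{1025}{16}\right) \frac{103}{1267} = - \frac{105575}{20272}$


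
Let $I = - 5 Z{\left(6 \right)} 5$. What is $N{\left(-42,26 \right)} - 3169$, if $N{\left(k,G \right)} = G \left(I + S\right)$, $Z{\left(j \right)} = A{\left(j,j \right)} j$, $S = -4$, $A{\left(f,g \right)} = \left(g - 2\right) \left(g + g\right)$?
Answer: $-190473$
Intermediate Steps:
$A{\left(f,g \right)} = 2 g \left(-2 + g\right)$ ($A{\left(f,g \right)} = \left(-2 + g\right) 2 g = 2 g \left(-2 + g\right)$)
$Z{\left(j \right)} = 2 j^{2} \left(-2 + j\right)$ ($Z{\left(j \right)} = 2 j \left(-2 + j\right) j = 2 j^{2} \left(-2 + j\right)$)
$I = -7200$ ($I = - 5 \cdot 2 \cdot 6^{2} \left(-2 + 6\right) 5 = - 5 \cdot 2 \cdot 36 \cdot 4 \cdot 5 = \left(-5\right) 288 \cdot 5 = \left(-1440\right) 5 = -7200$)
$N{\left(k,G \right)} = - 7204 G$ ($N{\left(k,G \right)} = G \left(-7200 - 4\right) = G \left(-7204\right) = - 7204 G$)
$N{\left(-42,26 \right)} - 3169 = \left(-7204\right) 26 - 3169 = -187304 - 3169 = -190473$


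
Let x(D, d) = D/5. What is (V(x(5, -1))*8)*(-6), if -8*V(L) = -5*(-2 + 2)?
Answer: 0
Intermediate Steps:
x(D, d) = D/5 (x(D, d) = D*(1/5) = D/5)
V(L) = 0 (V(L) = -(-5)*(-2 + 2)/8 = -(-5)*0/8 = -1/8*0 = 0)
(V(x(5, -1))*8)*(-6) = (0*8)*(-6) = 0*(-6) = 0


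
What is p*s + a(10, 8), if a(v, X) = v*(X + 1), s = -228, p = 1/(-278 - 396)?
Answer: 30444/337 ≈ 90.338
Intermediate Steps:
p = -1/674 (p = 1/(-674) = -1/674 ≈ -0.0014837)
a(v, X) = v*(1 + X)
p*s + a(10, 8) = -1/674*(-228) + 10*(1 + 8) = 114/337 + 10*9 = 114/337 + 90 = 30444/337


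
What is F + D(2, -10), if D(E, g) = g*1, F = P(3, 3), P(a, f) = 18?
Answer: 8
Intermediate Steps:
F = 18
D(E, g) = g
F + D(2, -10) = 18 - 10 = 8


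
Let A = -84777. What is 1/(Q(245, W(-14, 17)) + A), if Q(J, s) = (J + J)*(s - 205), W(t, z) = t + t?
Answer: -1/198947 ≈ -5.0265e-6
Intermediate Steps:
W(t, z) = 2*t
Q(J, s) = 2*J*(-205 + s) (Q(J, s) = (2*J)*(-205 + s) = 2*J*(-205 + s))
1/(Q(245, W(-14, 17)) + A) = 1/(2*245*(-205 + 2*(-14)) - 84777) = 1/(2*245*(-205 - 28) - 84777) = 1/(2*245*(-233) - 84777) = 1/(-114170 - 84777) = 1/(-198947) = -1/198947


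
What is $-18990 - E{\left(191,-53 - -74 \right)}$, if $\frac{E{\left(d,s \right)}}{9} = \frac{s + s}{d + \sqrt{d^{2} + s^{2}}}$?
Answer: $- \frac{131784}{7} - \frac{6 \sqrt{36922}}{7} \approx -18991.0$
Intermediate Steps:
$E{\left(d,s \right)} = \frac{18 s}{d + \sqrt{d^{2} + s^{2}}}$ ($E{\left(d,s \right)} = 9 \frac{s + s}{d + \sqrt{d^{2} + s^{2}}} = 9 \frac{2 s}{d + \sqrt{d^{2} + s^{2}}} = \frac{18 s}{d + \sqrt{d^{2} + s^{2}}}$)
$-18990 - E{\left(191,-53 - -74 \right)} = -18990 - \frac{18 \left(-53 - -74\right)}{191 + \sqrt{191^{2} + \left(-53 - -74\right)^{2}}} = -18990 - \frac{18 \left(-53 + 74\right)}{191 + \sqrt{36481 + \left(-53 + 74\right)^{2}}} = -18990 - 18 \cdot 21 \frac{1}{191 + \sqrt{36481 + 21^{2}}} = -18990 - 18 \cdot 21 \frac{1}{191 + \sqrt{36481 + 441}} = -18990 - 18 \cdot 21 \frac{1}{191 + \sqrt{36922}} = -18990 - \frac{378}{191 + \sqrt{36922}}$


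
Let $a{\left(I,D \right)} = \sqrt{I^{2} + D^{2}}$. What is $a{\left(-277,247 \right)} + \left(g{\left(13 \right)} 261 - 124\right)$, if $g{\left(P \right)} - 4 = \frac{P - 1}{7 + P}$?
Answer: $\frac{5383}{5} + \sqrt{137738} \approx 1447.7$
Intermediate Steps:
$a{\left(I,D \right)} = \sqrt{D^{2} + I^{2}}$
$g{\left(P \right)} = 4 + \frac{-1 + P}{7 + P}$ ($g{\left(P \right)} = 4 + \frac{P - 1}{7 + P} = 4 + \frac{-1 + P}{7 + P}$)
$a{\left(-277,247 \right)} + \left(g{\left(13 \right)} 261 - 124\right) = \sqrt{247^{2} + \left(-277\right)^{2}} - \left(124 - \frac{27 + 5 \cdot 13}{7 + 13} \cdot 261\right) = \sqrt{61009 + 76729} - \left(124 - \frac{27 + 65}{20} \cdot 261\right) = \sqrt{137738} - \left(124 - \frac{1}{20} \cdot 92 \cdot 261\right) = \sqrt{137738} + \left(\frac{23}{5} \cdot 261 - 124\right) = \sqrt{137738} + \left(\frac{6003}{5} - 124\right) = \sqrt{137738} + \frac{5383}{5} = \frac{5383}{5} + \sqrt{137738}$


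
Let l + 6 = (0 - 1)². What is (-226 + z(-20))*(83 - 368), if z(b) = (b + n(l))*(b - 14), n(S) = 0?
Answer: -129390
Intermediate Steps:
l = -5 (l = -6 + (0 - 1)² = -6 + (-1)² = -6 + 1 = -5)
z(b) = b*(-14 + b) (z(b) = (b + 0)*(b - 14) = b*(-14 + b))
(-226 + z(-20))*(83 - 368) = (-226 - 20*(-14 - 20))*(83 - 368) = (-226 - 20*(-34))*(-285) = (-226 + 680)*(-285) = 454*(-285) = -129390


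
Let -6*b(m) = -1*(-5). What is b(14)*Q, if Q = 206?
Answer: -515/3 ≈ -171.67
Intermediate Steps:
b(m) = -⅚ (b(m) = -(-1)*(-5)/6 = -⅙*5 = -⅚)
b(14)*Q = -⅚*206 = -515/3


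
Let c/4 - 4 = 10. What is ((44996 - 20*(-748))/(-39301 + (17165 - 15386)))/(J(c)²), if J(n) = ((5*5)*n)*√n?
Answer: -14989/1029603680000 ≈ -1.4558e-8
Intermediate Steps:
c = 56 (c = 16 + 4*10 = 16 + 40 = 56)
J(n) = 25*n^(3/2) (J(n) = (25*n)*√n = 25*n^(3/2))
((44996 - 20*(-748))/(-39301 + (17165 - 15386)))/(J(c)²) = ((44996 - 20*(-748))/(-39301 + (17165 - 15386)))/((25*56^(3/2))²) = ((44996 + 14960)/(-39301 + 1779))/((25*(112*√14))²) = (59956/(-37522))/((2800*√14)²) = (59956*(-1/37522))/109760000 = -29978/18761*1/109760000 = -14989/1029603680000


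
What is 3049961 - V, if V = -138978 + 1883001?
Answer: 1305938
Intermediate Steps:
V = 1744023
3049961 - V = 3049961 - 1*1744023 = 3049961 - 1744023 = 1305938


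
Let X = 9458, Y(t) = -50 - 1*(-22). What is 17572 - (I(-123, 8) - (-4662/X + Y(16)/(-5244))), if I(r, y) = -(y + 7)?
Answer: 109031435215/6199719 ≈ 17587.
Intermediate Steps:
I(r, y) = -7 - y (I(r, y) = -(7 + y) = -7 - y)
Y(t) = -28 (Y(t) = -50 + 22 = -28)
17572 - (I(-123, 8) - (-4662/X + Y(16)/(-5244))) = 17572 - ((-7 - 1*8) - (-4662/9458 - 28/(-5244))) = 17572 - ((-7 - 8) - (-4662*1/9458 - 28*(-1/5244))) = 17572 - (-15 - (-2331/4729 + 7/1311)) = 17572 - (-15 - 1*(-3022838/6199719)) = 17572 - (-15 + 3022838/6199719) = 17572 - 1*(-89972947/6199719) = 17572 + 89972947/6199719 = 109031435215/6199719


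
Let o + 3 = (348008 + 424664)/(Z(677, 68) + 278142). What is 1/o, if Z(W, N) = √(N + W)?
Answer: -17176378833/3813549811 + 772672*√745/3813549811 ≈ -4.4985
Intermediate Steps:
o = -3 + 772672/(278142 + √745) (o = -3 + (348008 + 424664)/(√(68 + 677) + 278142) = -3 + 772672/(√745 + 278142) = -3 + 772672/(278142 + √745) ≈ -0.22230)
1/o = 1/(-17176378833/77362971419 - 772672*√745/77362971419)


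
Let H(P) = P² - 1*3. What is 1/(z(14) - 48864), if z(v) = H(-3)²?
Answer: -1/48828 ≈ -2.0480e-5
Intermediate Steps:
H(P) = -3 + P² (H(P) = P² - 3 = -3 + P²)
z(v) = 36 (z(v) = (-3 + (-3)²)² = (-3 + 9)² = 6² = 36)
1/(z(14) - 48864) = 1/(36 - 48864) = 1/(-48828) = -1/48828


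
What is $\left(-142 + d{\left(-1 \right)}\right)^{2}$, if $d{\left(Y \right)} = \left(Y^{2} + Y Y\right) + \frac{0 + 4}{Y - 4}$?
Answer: $\frac{495616}{25} \approx 19825.0$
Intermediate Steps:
$d{\left(Y \right)} = 2 Y^{2} + \frac{4}{-4 + Y}$ ($d{\left(Y \right)} = \left(Y^{2} + Y^{2}\right) + \frac{4}{-4 + Y} = 2 Y^{2} + \frac{4}{-4 + Y}$)
$\left(-142 + d{\left(-1 \right)}\right)^{2} = \left(-142 + \frac{2 \left(2 + \left(-1\right)^{3} - 4 \left(-1\right)^{2}\right)}{-4 - 1}\right)^{2} = \left(-142 + \frac{2 \left(2 - 1 - 4\right)}{-5}\right)^{2} = \left(-142 + 2 \left(- \frac{1}{5}\right) \left(2 - 1 - 4\right)\right)^{2} = \left(-142 + 2 \left(- \frac{1}{5}\right) \left(-3\right)\right)^{2} = \left(-142 + \frac{6}{5}\right)^{2} = \left(- \frac{704}{5}\right)^{2} = \frac{495616}{25}$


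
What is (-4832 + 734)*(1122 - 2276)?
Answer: 4729092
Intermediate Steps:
(-4832 + 734)*(1122 - 2276) = -4098*(-1154) = 4729092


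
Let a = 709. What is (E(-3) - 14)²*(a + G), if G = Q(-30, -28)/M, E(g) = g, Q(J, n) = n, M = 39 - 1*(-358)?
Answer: 81337605/397 ≈ 2.0488e+5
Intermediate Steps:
M = 397 (M = 39 + 358 = 397)
G = -28/397 ≈ -0.070529
(E(-3) - 14)²*(a + G) = (-3 - 14)²*(709 - 28/397) = (-17)²*(281445/397) = 289*(281445/397) = 81337605/397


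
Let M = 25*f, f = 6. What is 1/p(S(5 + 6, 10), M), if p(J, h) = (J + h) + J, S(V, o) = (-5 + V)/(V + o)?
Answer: 7/1054 ≈ 0.0066414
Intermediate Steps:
S(V, o) = (-5 + V)/(V + o)
M = 150 (M = 25*6 = 150)
p(J, h) = h + 2*J
1/p(S(5 + 6, 10), M) = 1/(150 + 2*((-5 + (5 + 6))/((5 + 6) + 10))) = 1/(150 + 2*((-5 + 11)/(11 + 10))) = 1/(150 + 2*(6/21)) = 1/(150 + 2*((1/21)*6)) = 1/(150 + 2*(2/7)) = 1/(150 + 4/7) = 1/(1054/7) = 7/1054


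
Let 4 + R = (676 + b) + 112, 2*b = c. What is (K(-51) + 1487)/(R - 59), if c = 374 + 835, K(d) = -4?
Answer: 2966/2659 ≈ 1.1155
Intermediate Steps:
c = 1209
b = 1209/2 (b = (½)*1209 = 1209/2 ≈ 604.50)
R = 2777/2 (R = -4 + ((676 + 1209/2) + 112) = -4 + (2561/2 + 112) = -4 + 2785/2 = 2777/2 ≈ 1388.5)
(K(-51) + 1487)/(R - 59) = (-4 + 1487)/(2777/2 - 59) = 1483/(2659/2) = 1483*(2/2659) = 2966/2659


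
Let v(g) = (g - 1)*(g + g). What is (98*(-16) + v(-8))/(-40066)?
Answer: 712/20033 ≈ 0.035541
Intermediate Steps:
v(g) = 2*g*(-1 + g) (v(g) = (-1 + g)*(2*g) = 2*g*(-1 + g))
(98*(-16) + v(-8))/(-40066) = (98*(-16) + 2*(-8)*(-1 - 8))/(-40066) = (-1568 + 2*(-8)*(-9))*(-1/40066) = (-1568 + 144)*(-1/40066) = -1424*(-1/40066) = 712/20033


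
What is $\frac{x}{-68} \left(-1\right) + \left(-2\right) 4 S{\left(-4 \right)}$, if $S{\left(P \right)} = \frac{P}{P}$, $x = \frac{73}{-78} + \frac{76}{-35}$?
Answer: $- \frac{87859}{10920} \approx -8.0457$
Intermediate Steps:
$x = - \frac{8483}{2730}$ ($x = 73 \left(- \frac{1}{78}\right) + 76 \left(- \frac{1}{35}\right) = - \frac{73}{78} - \frac{76}{35} = - \frac{8483}{2730} \approx -3.1073$)
$S{\left(P \right)} = 1$
$\frac{x}{-68} \left(-1\right) + \left(-2\right) 4 S{\left(-4 \right)} = - \frac{8483}{2730 \left(-68\right)} \left(-1\right) + \left(-2\right) 4 \cdot 1 = \left(- \frac{8483}{2730}\right) \left(- \frac{1}{68}\right) \left(-1\right) - 8 = \frac{499}{10920} \left(-1\right) - 8 = - \frac{499}{10920} - 8 = - \frac{87859}{10920}$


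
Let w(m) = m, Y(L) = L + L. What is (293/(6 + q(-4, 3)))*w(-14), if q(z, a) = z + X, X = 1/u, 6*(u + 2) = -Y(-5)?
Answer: 4102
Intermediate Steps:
Y(L) = 2*L
u = -⅓ (u = -2 + (-2*(-5))/6 = -2 + (-1*(-10))/6 = -2 + (⅙)*10 = -2 + 5/3 = -⅓ ≈ -0.33333)
X = -3 (X = 1/(-⅓) = -3)
q(z, a) = -3 + z (q(z, a) = z - 3 = -3 + z)
(293/(6 + q(-4, 3)))*w(-14) = (293/(6 + (-3 - 4)))*(-14) = (293/(6 - 7))*(-14) = (293/(-1))*(-14) = (293*(-1))*(-14) = -293*(-14) = 4102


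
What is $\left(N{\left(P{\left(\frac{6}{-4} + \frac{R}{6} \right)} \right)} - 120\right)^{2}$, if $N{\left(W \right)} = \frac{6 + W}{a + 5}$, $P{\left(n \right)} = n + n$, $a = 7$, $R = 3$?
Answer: $\frac{128881}{9} \approx 14320.0$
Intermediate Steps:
$P{\left(n \right)} = 2 n$
$N{\left(W \right)} = \frac{1}{2} + \frac{W}{12}$ ($N{\left(W \right)} = \frac{6 + W}{7 + 5} = \frac{6 + W}{12} = \left(6 + W\right) \frac{1}{12} = \frac{1}{2} + \frac{W}{12}$)
$\left(N{\left(P{\left(\frac{6}{-4} + \frac{R}{6} \right)} \right)} - 120\right)^{2} = \left(\left(\frac{1}{2} + \frac{2 \left(\frac{6}{-4} + \frac{3}{6}\right)}{12}\right) - 120\right)^{2} = \left(\left(\frac{1}{2} + \frac{2 \left(6 \left(- \frac{1}{4}\right) + 3 \cdot \frac{1}{6}\right)}{12}\right) - 120\right)^{2} = \left(\left(\frac{1}{2} + \frac{2 \left(- \frac{3}{2} + \frac{1}{2}\right)}{12}\right) - 120\right)^{2} = \left(\left(\frac{1}{2} + \frac{2 \left(-1\right)}{12}\right) - 120\right)^{2} = \left(\left(\frac{1}{2} + \frac{1}{12} \left(-2\right)\right) - 120\right)^{2} = \left(\left(\frac{1}{2} - \frac{1}{6}\right) - 120\right)^{2} = \left(\frac{1}{3} - 120\right)^{2} = \left(- \frac{359}{3}\right)^{2} = \frac{128881}{9}$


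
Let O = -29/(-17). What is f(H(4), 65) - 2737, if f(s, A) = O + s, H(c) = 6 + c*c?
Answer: -46126/17 ≈ -2713.3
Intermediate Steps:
H(c) = 6 + c²
O = 29/17 (O = -29*(-1/17) = 29/17 ≈ 1.7059)
f(s, A) = 29/17 + s
f(H(4), 65) - 2737 = (29/17 + (6 + 4²)) - 2737 = (29/17 + (6 + 16)) - 2737 = (29/17 + 22) - 2737 = 403/17 - 2737 = -46126/17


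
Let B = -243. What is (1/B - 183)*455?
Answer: -20233850/243 ≈ -83267.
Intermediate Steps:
(1/B - 183)*455 = (1/(-243) - 183)*455 = (-1/243 - 183)*455 = -44470/243*455 = -20233850/243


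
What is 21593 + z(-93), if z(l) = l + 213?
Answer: 21713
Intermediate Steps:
z(l) = 213 + l
21593 + z(-93) = 21593 + (213 - 93) = 21593 + 120 = 21713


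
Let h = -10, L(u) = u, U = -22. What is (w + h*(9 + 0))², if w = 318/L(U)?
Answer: 1320201/121 ≈ 10911.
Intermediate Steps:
w = -159/11 (w = 318/(-22) = 318*(-1/22) = -159/11 ≈ -14.455)
(w + h*(9 + 0))² = (-159/11 - 10*(9 + 0))² = (-159/11 - 10*9)² = (-159/11 - 90)² = (-1149/11)² = 1320201/121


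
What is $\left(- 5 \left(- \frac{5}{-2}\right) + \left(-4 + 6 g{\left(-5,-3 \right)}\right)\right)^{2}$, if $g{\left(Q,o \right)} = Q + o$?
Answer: $\frac{16641}{4} \approx 4160.3$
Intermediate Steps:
$\left(- 5 \left(- \frac{5}{-2}\right) + \left(-4 + 6 g{\left(-5,-3 \right)}\right)\right)^{2} = \left(- 5 \left(- \frac{5}{-2}\right) + \left(-4 + 6 \left(-5 - 3\right)\right)\right)^{2} = \left(- 5 \left(\left(-5\right) \left(- \frac{1}{2}\right)\right) + \left(-4 + 6 \left(-8\right)\right)\right)^{2} = \left(\left(-5\right) \frac{5}{2} - 52\right)^{2} = \left(- \frac{25}{2} - 52\right)^{2} = \left(- \frac{129}{2}\right)^{2} = \frac{16641}{4}$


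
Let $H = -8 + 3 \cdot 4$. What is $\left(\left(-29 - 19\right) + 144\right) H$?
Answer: $384$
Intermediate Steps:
$H = 4$ ($H = -8 + 12 = 4$)
$\left(\left(-29 - 19\right) + 144\right) H = \left(\left(-29 - 19\right) + 144\right) 4 = \left(-48 + 144\right) 4 = 96 \cdot 4 = 384$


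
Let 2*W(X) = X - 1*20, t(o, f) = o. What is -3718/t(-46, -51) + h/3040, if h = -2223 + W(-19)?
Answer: 2239913/27968 ≈ 80.088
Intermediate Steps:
W(X) = -10 + X/2 (W(X) = (X - 1*20)/2 = (X - 20)/2 = (-20 + X)/2 = -10 + X/2)
h = -4485/2 (h = -2223 + (-10 + (½)*(-19)) = -2223 + (-10 - 19/2) = -2223 - 39/2 = -4485/2 ≈ -2242.5)
-3718/t(-46, -51) + h/3040 = -3718/(-46) - 4485/2/3040 = -3718*(-1/46) - 4485/2*1/3040 = 1859/23 - 897/1216 = 2239913/27968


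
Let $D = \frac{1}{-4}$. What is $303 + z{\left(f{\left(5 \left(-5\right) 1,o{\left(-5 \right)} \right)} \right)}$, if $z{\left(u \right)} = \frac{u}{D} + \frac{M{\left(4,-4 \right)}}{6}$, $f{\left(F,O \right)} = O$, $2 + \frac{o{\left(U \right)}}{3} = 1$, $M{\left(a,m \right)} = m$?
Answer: $\frac{943}{3} \approx 314.33$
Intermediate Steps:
$o{\left(U \right)} = -3$ ($o{\left(U \right)} = -6 + 3 \cdot 1 = -6 + 3 = -3$)
$D = - \frac{1}{4} \approx -0.25$
$z{\left(u \right)} = - \frac{2}{3} - 4 u$ ($z{\left(u \right)} = \frac{u}{- \frac{1}{4}} - \frac{4}{6} = u \left(-4\right) - \frac{2}{3} = - 4 u - \frac{2}{3} = - \frac{2}{3} - 4 u$)
$303 + z{\left(f{\left(5 \left(-5\right) 1,o{\left(-5 \right)} \right)} \right)} = 303 - - \frac{34}{3} = 303 + \left(- \frac{2}{3} + 12\right) = 303 + \frac{34}{3} = \frac{943}{3}$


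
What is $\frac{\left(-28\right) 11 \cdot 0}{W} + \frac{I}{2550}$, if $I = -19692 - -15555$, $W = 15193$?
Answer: $- \frac{1379}{850} \approx -1.6224$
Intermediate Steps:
$I = -4137$ ($I = -19692 + 15555 = -4137$)
$\frac{\left(-28\right) 11 \cdot 0}{W} + \frac{I}{2550} = \frac{\left(-28\right) 11 \cdot 0}{15193} - \frac{4137}{2550} = \left(-308\right) 0 \cdot \frac{1}{15193} - \frac{1379}{850} = 0 \cdot \frac{1}{15193} - \frac{1379}{850} = 0 - \frac{1379}{850} = - \frac{1379}{850}$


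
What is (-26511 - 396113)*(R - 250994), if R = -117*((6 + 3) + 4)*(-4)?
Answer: 103504843840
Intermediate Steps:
R = 6084 (R = -117*(9 + 4)*(-4) = -1521*(-4) = -117*(-52) = 6084)
(-26511 - 396113)*(R - 250994) = (-26511 - 396113)*(6084 - 250994) = -422624*(-244910) = 103504843840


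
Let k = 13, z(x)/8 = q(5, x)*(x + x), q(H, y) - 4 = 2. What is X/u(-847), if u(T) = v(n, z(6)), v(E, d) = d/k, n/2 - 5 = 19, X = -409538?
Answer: -2661997/288 ≈ -9243.0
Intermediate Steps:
q(H, y) = 6 (q(H, y) = 4 + 2 = 6)
z(x) = 96*x (z(x) = 8*(6*(x + x)) = 8*(6*(2*x)) = 8*(12*x) = 96*x)
n = 48 (n = 10 + 2*19 = 10 + 38 = 48)
v(E, d) = d/13
u(T) = 576/13 (u(T) = (96*6)/13 = (1/13)*576 = 576/13)
X/u(-847) = -409538/576/13 = -409538*13/576 = -2661997/288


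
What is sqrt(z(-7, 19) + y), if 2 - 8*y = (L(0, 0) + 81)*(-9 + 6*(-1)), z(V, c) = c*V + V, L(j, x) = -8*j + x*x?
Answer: sqrt(194)/4 ≈ 3.4821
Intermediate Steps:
L(j, x) = x**2 - 8*j (L(j, x) = -8*j + x**2 = x**2 - 8*j)
z(V, c) = V + V*c (z(V, c) = V*c + V = V + V*c)
y = 1217/8 (y = 1/4 - ((0**2 - 8*0) + 81)*(-9 + 6*(-1))/8 = 1/4 - ((0 + 0) + 81)*(-9 - 6)/8 = 1/4 - (0 + 81)*(-15)/8 = 1/4 - 81*(-15)/8 = 1/4 - 1/8*(-1215) = 1/4 + 1215/8 = 1217/8 ≈ 152.13)
sqrt(z(-7, 19) + y) = sqrt(-7*(1 + 19) + 1217/8) = sqrt(-7*20 + 1217/8) = sqrt(-140 + 1217/8) = sqrt(97/8) = sqrt(194)/4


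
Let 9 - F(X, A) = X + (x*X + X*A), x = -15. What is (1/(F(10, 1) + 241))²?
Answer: 1/144400 ≈ 6.9252e-6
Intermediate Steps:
F(X, A) = 9 + 14*X - A*X (F(X, A) = 9 - (X + (-15*X + X*A)) = 9 - (X + (-15*X + A*X)) = 9 - (-14*X + A*X) = 9 + (14*X - A*X) = 9 + 14*X - A*X)
(1/(F(10, 1) + 241))² = (1/((9 + 14*10 - 1*1*10) + 241))² = (1/((9 + 140 - 10) + 241))² = (1/(139 + 241))² = (1/380)² = 1/144400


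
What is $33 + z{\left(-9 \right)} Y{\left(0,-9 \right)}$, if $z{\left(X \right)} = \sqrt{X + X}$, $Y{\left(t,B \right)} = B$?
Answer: $33 - 27 i \sqrt{2} \approx 33.0 - 38.184 i$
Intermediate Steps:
$z{\left(X \right)} = \sqrt{2} \sqrt{X}$ ($z{\left(X \right)} = \sqrt{2 X} = \sqrt{2} \sqrt{X}$)
$33 + z{\left(-9 \right)} Y{\left(0,-9 \right)} = 33 + \sqrt{2} \sqrt{-9} \left(-9\right) = 33 + \sqrt{2} \cdot 3 i \left(-9\right) = 33 + 3 i \sqrt{2} \left(-9\right) = 33 - 27 i \sqrt{2}$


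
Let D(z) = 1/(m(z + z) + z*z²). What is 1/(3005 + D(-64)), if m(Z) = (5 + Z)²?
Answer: 247015/742280074 ≈ 0.00033278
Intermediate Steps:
D(z) = 1/(z³ + (5 + 2*z)²) (D(z) = 1/((5 + (z + z))² + z*z²) = 1/((5 + 2*z)² + z³) = 1/(z³ + (5 + 2*z)²))
1/(3005 + D(-64)) = 1/(3005 + 1/((-64)³ + (5 + 2*(-64))²)) = 1/(3005 + 1/(-262144 + (5 - 128)²)) = 1/(3005 + 1/(-262144 + (-123)²)) = 1/(3005 + 1/(-262144 + 15129)) = 1/(3005 + 1/(-247015)) = 1/(3005 - 1/247015) = 1/(742280074/247015) = 247015/742280074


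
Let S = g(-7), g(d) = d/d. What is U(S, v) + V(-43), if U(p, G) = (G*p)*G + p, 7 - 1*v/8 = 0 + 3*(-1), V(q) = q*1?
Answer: 6358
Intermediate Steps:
V(q) = q
g(d) = 1
S = 1
v = 80 (v = 56 - 8*(0 + 3*(-1)) = 56 - 8*(0 - 3) = 56 - 8*(-3) = 56 + 24 = 80)
U(p, G) = p + p*G² (U(p, G) = p*G² + p = p + p*G²)
U(S, v) + V(-43) = 1*(1 + 80²) - 43 = 1*(1 + 6400) - 43 = 1*6401 - 43 = 6401 - 43 = 6358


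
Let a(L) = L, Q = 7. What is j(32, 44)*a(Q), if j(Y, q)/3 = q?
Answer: 924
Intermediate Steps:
j(Y, q) = 3*q
j(32, 44)*a(Q) = (3*44)*7 = 132*7 = 924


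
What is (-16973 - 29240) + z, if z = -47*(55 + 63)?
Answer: -51759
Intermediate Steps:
z = -5546 (z = -47*118 = -5546)
(-16973 - 29240) + z = (-16973 - 29240) - 5546 = -46213 - 5546 = -51759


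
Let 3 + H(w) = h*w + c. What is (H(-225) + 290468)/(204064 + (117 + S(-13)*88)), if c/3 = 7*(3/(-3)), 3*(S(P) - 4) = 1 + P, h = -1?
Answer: 290669/204181 ≈ 1.4236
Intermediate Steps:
S(P) = 13/3 + P/3 (S(P) = 4 + (1 + P)/3 = 4 + (⅓ + P/3) = 13/3 + P/3)
c = -21 (c = 3*(7*(3/(-3))) = 3*(7*(3*(-⅓))) = 3*(7*(-1)) = 3*(-7) = -21)
H(w) = -24 - w (H(w) = -3 + (-w - 21) = -3 + (-21 - w) = -24 - w)
(H(-225) + 290468)/(204064 + (117 + S(-13)*88)) = ((-24 - 1*(-225)) + 290468)/(204064 + (117 + (13/3 + (⅓)*(-13))*88)) = ((-24 + 225) + 290468)/(204064 + (117 + (13/3 - 13/3)*88)) = (201 + 290468)/(204064 + (117 + 0*88)) = 290669/(204064 + (117 + 0)) = 290669/(204064 + 117) = 290669/204181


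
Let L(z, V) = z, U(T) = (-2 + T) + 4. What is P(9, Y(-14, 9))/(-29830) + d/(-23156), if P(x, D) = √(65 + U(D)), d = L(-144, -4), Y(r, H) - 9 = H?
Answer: 36/5789 - √85/29830 ≈ 0.0059096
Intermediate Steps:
Y(r, H) = 9 + H
U(T) = 2 + T
d = -144
P(x, D) = √(67 + D) (P(x, D) = √(65 + (2 + D)) = √(67 + D))
P(9, Y(-14, 9))/(-29830) + d/(-23156) = √(67 + (9 + 9))/(-29830) - 144/(-23156) = √(67 + 18)*(-1/29830) - 144*(-1/23156) = √85*(-1/29830) + 36/5789 = -√85/29830 + 36/5789 = 36/5789 - √85/29830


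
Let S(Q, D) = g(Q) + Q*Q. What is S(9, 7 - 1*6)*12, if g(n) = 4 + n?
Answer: 1128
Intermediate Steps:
S(Q, D) = 4 + Q + Q² (S(Q, D) = (4 + Q) + Q*Q = (4 + Q) + Q² = 4 + Q + Q²)
S(9, 7 - 1*6)*12 = (4 + 9 + 9²)*12 = (4 + 9 + 81)*12 = 94*12 = 1128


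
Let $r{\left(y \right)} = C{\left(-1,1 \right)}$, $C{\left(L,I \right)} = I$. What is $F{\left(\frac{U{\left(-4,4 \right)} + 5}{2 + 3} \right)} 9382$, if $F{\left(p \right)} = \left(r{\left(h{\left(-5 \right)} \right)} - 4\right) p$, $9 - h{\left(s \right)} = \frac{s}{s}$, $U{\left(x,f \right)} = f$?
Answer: $- \frac{253314}{5} \approx -50663.0$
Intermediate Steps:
$h{\left(s \right)} = 8$ ($h{\left(s \right)} = 9 - \frac{s}{s} = 9 - 1 = 8$)
$r{\left(y \right)} = 1$
$F{\left(p \right)} = - 3 p$ ($F{\left(p \right)} = \left(1 - 4\right) p = - 3 p$)
$F{\left(\frac{U{\left(-4,4 \right)} + 5}{2 + 3} \right)} 9382 = - 3 \frac{4 + 5}{2 + 3} \cdot 9382 = - 3 \cdot \frac{9}{5} \cdot 9382 = - 3 \cdot 9 \cdot \frac{1}{5} \cdot 9382 = \left(-3\right) \frac{9}{5} \cdot 9382 = \left(- \frac{27}{5}\right) 9382 = - \frac{253314}{5}$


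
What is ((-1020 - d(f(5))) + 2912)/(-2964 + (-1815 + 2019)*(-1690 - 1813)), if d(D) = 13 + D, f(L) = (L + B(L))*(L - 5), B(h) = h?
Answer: -1879/717576 ≈ -0.0026185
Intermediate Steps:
f(L) = 2*L*(-5 + L) (f(L) = (L + L)*(L - 5) = (2*L)*(-5 + L) = 2*L*(-5 + L))
((-1020 - d(f(5))) + 2912)/(-2964 + (-1815 + 2019)*(-1690 - 1813)) = ((-1020 - (13 + 2*5*(-5 + 5))) + 2912)/(-2964 + (-1815 + 2019)*(-1690 - 1813)) = ((-1020 - (13 + 2*5*0)) + 2912)/(-2964 + 204*(-3503)) = ((-1020 - (13 + 0)) + 2912)/(-2964 - 714612) = ((-1020 - 1*13) + 2912)/(-717576) = ((-1020 - 13) + 2912)*(-1/717576) = (-1033 + 2912)*(-1/717576) = 1879*(-1/717576) = -1879/717576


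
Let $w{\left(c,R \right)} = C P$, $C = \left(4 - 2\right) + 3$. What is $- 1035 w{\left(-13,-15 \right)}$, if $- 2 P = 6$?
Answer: $15525$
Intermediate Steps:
$P = -3$ ($P = \left(- \frac{1}{2}\right) 6 = -3$)
$C = 5$ ($C = 2 + 3 = 5$)
$w{\left(c,R \right)} = -15$ ($w{\left(c,R \right)} = 5 \left(-3\right) = -15$)
$- 1035 w{\left(-13,-15 \right)} = \left(-1035\right) \left(-15\right) = 15525$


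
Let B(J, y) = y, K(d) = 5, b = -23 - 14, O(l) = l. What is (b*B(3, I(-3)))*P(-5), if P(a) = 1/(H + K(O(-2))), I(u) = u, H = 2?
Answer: 111/7 ≈ 15.857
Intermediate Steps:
b = -37
P(a) = ⅐ (P(a) = 1/(2 + 5) = 1/7 = ⅐)
(b*B(3, I(-3)))*P(-5) = -37*(-3)*(⅐) = 111*(⅐) = 111/7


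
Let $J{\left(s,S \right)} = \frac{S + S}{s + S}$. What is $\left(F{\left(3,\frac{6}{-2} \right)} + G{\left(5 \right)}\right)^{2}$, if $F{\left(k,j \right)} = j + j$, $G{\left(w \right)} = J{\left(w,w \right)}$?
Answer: $25$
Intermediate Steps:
$J{\left(s,S \right)} = \frac{2 S}{S + s}$
$G{\left(w \right)} = 1$ ($G{\left(w \right)} = \frac{2 w}{w + w} = \frac{2 w}{2 w} = 2 w \frac{1}{2 w} = 1$)
$F{\left(k,j \right)} = 2 j$
$\left(F{\left(3,\frac{6}{-2} \right)} + G{\left(5 \right)}\right)^{2} = \left(2 \frac{6}{-2} + 1\right)^{2} = \left(2 \cdot 6 \left(- \frac{1}{2}\right) + 1\right)^{2} = \left(2 \left(-3\right) + 1\right)^{2} = \left(-6 + 1\right)^{2} = \left(-5\right)^{2} = 25$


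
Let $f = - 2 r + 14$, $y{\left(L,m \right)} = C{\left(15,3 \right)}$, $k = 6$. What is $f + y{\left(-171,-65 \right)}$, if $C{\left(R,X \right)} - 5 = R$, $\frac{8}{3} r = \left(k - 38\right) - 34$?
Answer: $\frac{167}{2} \approx 83.5$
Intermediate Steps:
$r = - \frac{99}{4}$ ($r = \frac{3 \left(\left(6 - 38\right) - 34\right)}{8} = \frac{3 \left(-32 - 34\right)}{8} = \frac{3}{8} \left(-66\right) = - \frac{99}{4} \approx -24.75$)
$C{\left(R,X \right)} = 5 + R$
$y{\left(L,m \right)} = 20$ ($y{\left(L,m \right)} = 5 + 15 = 20$)
$f = \frac{127}{2}$ ($f = \left(-2\right) \left(- \frac{99}{4}\right) + 14 = \frac{99}{2} + 14 = \frac{127}{2} \approx 63.5$)
$f + y{\left(-171,-65 \right)} = \frac{127}{2} + 20 = \frac{167}{2}$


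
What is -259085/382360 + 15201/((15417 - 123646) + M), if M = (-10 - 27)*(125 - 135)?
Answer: -2250460225/2749397816 ≈ -0.81853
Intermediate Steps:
M = 370 (M = -37*(-10) = 370)
-259085/382360 + 15201/((15417 - 123646) + M) = -259085/382360 + 15201/((15417 - 123646) + 370) = -259085*1/382360 + 15201/(-108229 + 370) = -51817/76472 + 15201/(-107859) = -51817/76472 + 15201*(-1/107859) = -51817/76472 - 5067/35953 = -2250460225/2749397816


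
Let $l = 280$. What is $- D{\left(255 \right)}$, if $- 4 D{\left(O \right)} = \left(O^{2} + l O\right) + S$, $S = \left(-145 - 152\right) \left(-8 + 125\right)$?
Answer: $25419$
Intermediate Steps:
$S = -34749$ ($S = \left(-297\right) 117 = -34749$)
$D{\left(O \right)} = \frac{34749}{4} - 70 O - \frac{O^{2}}{4}$ ($D{\left(O \right)} = - \frac{\left(O^{2} + 280 O\right) - 34749}{4} = - \frac{-34749 + O^{2} + 280 O}{4} = \frac{34749}{4} - 70 O - \frac{O^{2}}{4}$)
$- D{\left(255 \right)} = - (\frac{34749}{4} - 17850 - \frac{255^{2}}{4}) = - (\frac{34749}{4} - 17850 - \frac{65025}{4}) = \left(-1\right) \left(-25419\right) = 25419$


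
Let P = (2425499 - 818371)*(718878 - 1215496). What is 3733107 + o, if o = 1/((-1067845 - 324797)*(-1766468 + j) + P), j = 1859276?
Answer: 3461997614538986879/927377011840 ≈ 3.7331e+6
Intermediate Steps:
P = -798128693104 (P = 1607128*(-496618) = -798128693104)
o = -1/927377011840 (o = 1/((-1067845 - 324797)*(-1766468 + 1859276) - 798128693104) = 1/(-1392642*92808 - 798128693104) = 1/(-129248318736 - 798128693104) = 1/(-927377011840) = -1/927377011840 ≈ -1.0783e-12)
3733107 + o = 3733107 - 1/927377011840 = 3461997614538986879/927377011840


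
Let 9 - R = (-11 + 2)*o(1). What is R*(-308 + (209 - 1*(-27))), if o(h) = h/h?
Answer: -1296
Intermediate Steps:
o(h) = 1
R = 18 (R = 9 - (-11 + 2) = 9 - (-9) = 9 - 1*(-9) = 9 + 9 = 18)
R*(-308 + (209 - 1*(-27))) = 18*(-308 + (209 - 1*(-27))) = 18*(-308 + (209 + 27)) = 18*(-308 + 236) = 18*(-72) = -1296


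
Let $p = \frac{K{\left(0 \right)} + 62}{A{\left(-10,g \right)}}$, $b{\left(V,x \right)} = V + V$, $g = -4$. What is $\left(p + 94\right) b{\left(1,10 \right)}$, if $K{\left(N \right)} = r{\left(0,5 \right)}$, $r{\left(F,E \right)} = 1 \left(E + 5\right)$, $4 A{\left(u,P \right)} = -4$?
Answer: $44$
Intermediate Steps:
$A{\left(u,P \right)} = -1$ ($A{\left(u,P \right)} = \frac{1}{4} \left(-4\right) = -1$)
$r{\left(F,E \right)} = 5 + E$ ($r{\left(F,E \right)} = 1 \left(5 + E\right) = 5 + E$)
$b{\left(V,x \right)} = 2 V$
$K{\left(N \right)} = 10$ ($K{\left(N \right)} = 5 + 5 = 10$)
$p = -72$ ($p = \frac{10 + 62}{-1} = 72 \left(-1\right) = -72$)
$\left(p + 94\right) b{\left(1,10 \right)} = \left(-72 + 94\right) 2 \cdot 1 = 22 \cdot 2 = 44$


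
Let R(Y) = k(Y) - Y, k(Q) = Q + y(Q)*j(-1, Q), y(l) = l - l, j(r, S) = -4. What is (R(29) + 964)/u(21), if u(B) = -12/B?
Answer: -1687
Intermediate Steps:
y(l) = 0
k(Q) = Q (k(Q) = Q + 0*(-4) = Q + 0 = Q)
R(Y) = 0 (R(Y) = Y - Y = 0)
(R(29) + 964)/u(21) = (0 + 964)/((-12/21)) = 964/((-12*1/21)) = 964/(-4/7) = 964*(-7/4) = -1687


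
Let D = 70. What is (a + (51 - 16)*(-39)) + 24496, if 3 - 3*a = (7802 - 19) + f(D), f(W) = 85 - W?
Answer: 61598/3 ≈ 20533.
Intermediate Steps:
a = -7795/3 (a = 1 - ((7802 - 19) + (85 - 1*70))/3 = 1 - (7783 + (85 - 70))/3 = 1 - (7783 + 15)/3 = 1 - ⅓*7798 = 1 - 7798/3 = -7795/3 ≈ -2598.3)
(a + (51 - 16)*(-39)) + 24496 = (-7795/3 + (51 - 16)*(-39)) + 24496 = (-7795/3 + 35*(-39)) + 24496 = (-7795/3 - 1365) + 24496 = -11890/3 + 24496 = 61598/3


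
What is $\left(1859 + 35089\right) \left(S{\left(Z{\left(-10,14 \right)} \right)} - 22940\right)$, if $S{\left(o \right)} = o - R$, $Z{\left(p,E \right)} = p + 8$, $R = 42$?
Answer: $-849212832$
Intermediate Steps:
$Z{\left(p,E \right)} = 8 + p$
$S{\left(o \right)} = -42 + o$ ($S{\left(o \right)} = o - 42 = -42 + o$)
$\left(1859 + 35089\right) \left(S{\left(Z{\left(-10,14 \right)} \right)} - 22940\right) = \left(1859 + 35089\right) \left(\left(-42 + \left(8 - 10\right)\right) - 22940\right) = 36948 \left(\left(-42 - 2\right) - 22940\right) = 36948 \left(-44 - 22940\right) = 36948 \left(-22984\right) = -849212832$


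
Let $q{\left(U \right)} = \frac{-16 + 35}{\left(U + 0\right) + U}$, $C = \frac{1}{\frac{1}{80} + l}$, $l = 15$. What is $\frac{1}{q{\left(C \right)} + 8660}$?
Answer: $\frac{160}{1408419} \approx 0.0001136$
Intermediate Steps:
$C = \frac{80}{1201}$ ($C = \frac{1}{\frac{1}{80} + 15} = \frac{1}{\frac{1201}{80}} = \frac{80}{1201} \approx 0.066611$)
$q{\left(U \right)} = \frac{19}{2 U}$ ($q{\left(U \right)} = \frac{19}{U + U} = \frac{19}{2 U}$)
$\frac{1}{q{\left(C \right)} + 8660} = \frac{1}{\frac{19}{2 \cdot \frac{80}{1201}} + 8660} = \frac{1}{\frac{19}{2} \cdot \frac{1201}{80} + 8660} = \frac{1}{\frac{22819}{160} + 8660} = \frac{1}{\frac{1408419}{160}} = \frac{160}{1408419}$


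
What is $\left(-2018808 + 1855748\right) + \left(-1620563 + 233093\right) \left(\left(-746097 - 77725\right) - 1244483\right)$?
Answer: $2869710975290$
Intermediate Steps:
$\left(-2018808 + 1855748\right) + \left(-1620563 + 233093\right) \left(\left(-746097 - 77725\right) - 1244483\right) = -163060 - 1387470 \left(-823822 - 1244483\right) = -163060 - -2869711138350 = -163060 + 2869711138350 = 2869710975290$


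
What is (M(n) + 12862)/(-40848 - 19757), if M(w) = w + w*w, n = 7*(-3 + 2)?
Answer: -12904/60605 ≈ -0.21292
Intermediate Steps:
n = -7 (n = 7*(-1) = -7)
M(w) = w + w²
(M(n) + 12862)/(-40848 - 19757) = (-7*(1 - 7) + 12862)/(-40848 - 19757) = (-7*(-6) + 12862)/(-60605) = (42 + 12862)*(-1/60605) = 12904*(-1/60605) = -12904/60605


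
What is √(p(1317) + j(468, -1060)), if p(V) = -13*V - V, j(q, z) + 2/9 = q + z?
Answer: 2*I*√42818/3 ≈ 137.95*I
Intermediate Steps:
j(q, z) = -2/9 + q + z (j(q, z) = -2/9 + (q + z) = -2/9 + q + z)
p(V) = -14*V
√(p(1317) + j(468, -1060)) = √(-14*1317 + (-2/9 + 468 - 1060)) = √(-18438 - 5330/9) = √(-171272/9) = 2*I*√42818/3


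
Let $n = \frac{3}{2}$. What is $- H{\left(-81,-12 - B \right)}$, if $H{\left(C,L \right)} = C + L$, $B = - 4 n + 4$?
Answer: $91$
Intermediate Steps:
$n = \frac{3}{2}$ ($n = 3 \cdot \frac{1}{2} = \frac{3}{2} \approx 1.5$)
$B = -2$ ($B = \left(-4\right) \frac{3}{2} + 4 = -6 + 4 = -2$)
$- H{\left(-81,-12 - B \right)} = - (-81 - 10) = \left(-1\right) \left(-91\right) = 91$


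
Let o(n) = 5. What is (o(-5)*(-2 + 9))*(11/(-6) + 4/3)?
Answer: -35/2 ≈ -17.500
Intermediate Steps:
(o(-5)*(-2 + 9))*(11/(-6) + 4/3) = (5*(-2 + 9))*(11/(-6) + 4/3) = (5*7)*(11*(-1/6) + 4*(1/3)) = 35*(-11/6 + 4/3) = 35*(-1/2) = -35/2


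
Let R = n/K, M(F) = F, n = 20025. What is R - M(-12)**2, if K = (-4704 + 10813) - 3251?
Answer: -391527/2858 ≈ -136.99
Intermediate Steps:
K = 2858 (K = 6109 - 3251 = 2858)
R = 20025/2858 ≈ 7.0066
R - M(-12)**2 = 20025/2858 - 1*(-12)**2 = 20025/2858 - 1*144 = 20025/2858 - 144 = -391527/2858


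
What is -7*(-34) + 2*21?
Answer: 280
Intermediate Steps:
-7*(-34) + 2*21 = 238 + 42 = 280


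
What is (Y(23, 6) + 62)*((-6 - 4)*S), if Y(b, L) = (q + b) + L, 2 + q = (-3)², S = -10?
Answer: 9800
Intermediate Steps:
q = 7 (q = -2 + (-3)² = -2 + 9 = 7)
Y(b, L) = 7 + L + b (Y(b, L) = (7 + b) + L = 7 + L + b)
(Y(23, 6) + 62)*((-6 - 4)*S) = ((7 + 6 + 23) + 62)*((-6 - 4)*(-10)) = (36 + 62)*(-10*(-10)) = 98*100 = 9800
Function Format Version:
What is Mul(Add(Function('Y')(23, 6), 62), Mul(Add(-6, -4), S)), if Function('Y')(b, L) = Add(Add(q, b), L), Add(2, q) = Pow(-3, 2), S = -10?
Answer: 9800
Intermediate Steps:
q = 7 (q = Add(-2, Pow(-3, 2)) = Add(-2, 9) = 7)
Function('Y')(b, L) = Add(7, L, b) (Function('Y')(b, L) = Add(Add(7, b), L) = Add(7, L, b))
Mul(Add(Function('Y')(23, 6), 62), Mul(Add(-6, -4), S)) = Mul(Add(Add(7, 6, 23), 62), Mul(Add(-6, -4), -10)) = Mul(Add(36, 62), Mul(-10, -10)) = Mul(98, 100) = 9800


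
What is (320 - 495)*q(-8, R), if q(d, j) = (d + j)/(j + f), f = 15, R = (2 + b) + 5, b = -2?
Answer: 105/4 ≈ 26.250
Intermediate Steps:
R = 5 (R = (2 - 2) + 5 = 0 + 5 = 5)
q(d, j) = (d + j)/(15 + j) (q(d, j) = (d + j)/(j + 15) = (d + j)/(15 + j))
(320 - 495)*q(-8, R) = (320 - 495)*((-8 + 5)/(15 + 5)) = -175*(-3)/20 = -35*(-3)/4 = -175*(-3/20) = 105/4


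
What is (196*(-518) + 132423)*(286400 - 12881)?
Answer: 8450369505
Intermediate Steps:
(196*(-518) + 132423)*(286400 - 12881) = (-101528 + 132423)*273519 = 30895*273519 = 8450369505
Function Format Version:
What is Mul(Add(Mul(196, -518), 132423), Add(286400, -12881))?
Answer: 8450369505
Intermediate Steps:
Mul(Add(Mul(196, -518), 132423), Add(286400, -12881)) = Mul(Add(-101528, 132423), 273519) = Mul(30895, 273519) = 8450369505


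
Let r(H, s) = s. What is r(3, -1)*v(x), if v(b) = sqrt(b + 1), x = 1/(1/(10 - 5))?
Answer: -sqrt(6) ≈ -2.4495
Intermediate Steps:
x = 5 (x = 1/(1/5) = 5)
v(b) = sqrt(1 + b)
r(3, -1)*v(x) = -sqrt(1 + 5) = -sqrt(6)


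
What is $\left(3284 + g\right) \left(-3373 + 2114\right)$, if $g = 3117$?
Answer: $-8058859$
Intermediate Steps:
$\left(3284 + g\right) \left(-3373 + 2114\right) = \left(3284 + 3117\right) \left(-3373 + 2114\right) = 6401 \left(-1259\right) = -8058859$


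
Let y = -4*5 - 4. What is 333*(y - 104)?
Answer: -42624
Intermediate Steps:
y = -24 (y = -20 - 4 = -24)
333*(y - 104) = 333*(-24 - 104) = 333*(-128) = -42624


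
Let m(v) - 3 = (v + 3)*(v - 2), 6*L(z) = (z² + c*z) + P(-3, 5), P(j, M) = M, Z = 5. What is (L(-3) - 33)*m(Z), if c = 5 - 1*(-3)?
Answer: -936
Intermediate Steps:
c = 8 (c = 5 + 3 = 8)
L(z) = ⅚ + z²/6 + 4*z/3 (L(z) = ((z² + 8*z) + 5)/6 = (5 + z² + 8*z)/6 = ⅚ + z²/6 + 4*z/3)
m(v) = 3 + (-2 + v)*(3 + v) (m(v) = 3 + (v + 3)*(v - 2) = 3 + (3 + v)*(-2 + v) = 3 + (-2 + v)*(3 + v))
(L(-3) - 33)*m(Z) = ((⅚ + (⅙)*(-3)² + (4/3)*(-3)) - 33)*(-3 + 5 + 5²) = ((⅚ + (⅙)*9 - 4) - 33)*(-3 + 5 + 25) = ((⅚ + 3/2 - 4) - 33)*27 = (-5/3 - 33)*27 = -104/3*27 = -936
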